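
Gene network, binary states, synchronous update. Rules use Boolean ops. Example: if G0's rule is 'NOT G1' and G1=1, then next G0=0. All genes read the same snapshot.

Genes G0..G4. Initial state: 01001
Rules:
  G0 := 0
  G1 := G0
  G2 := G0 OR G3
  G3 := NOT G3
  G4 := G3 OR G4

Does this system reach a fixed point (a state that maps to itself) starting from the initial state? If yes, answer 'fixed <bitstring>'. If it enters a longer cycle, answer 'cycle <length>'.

Answer: cycle 2

Derivation:
Step 0: 01001
Step 1: G0=0(const) G1=G0=0 G2=G0|G3=0|0=0 G3=NOT G3=NOT 0=1 G4=G3|G4=0|1=1 -> 00011
Step 2: G0=0(const) G1=G0=0 G2=G0|G3=0|1=1 G3=NOT G3=NOT 1=0 G4=G3|G4=1|1=1 -> 00101
Step 3: G0=0(const) G1=G0=0 G2=G0|G3=0|0=0 G3=NOT G3=NOT 0=1 G4=G3|G4=0|1=1 -> 00011
Cycle of length 2 starting at step 1 -> no fixed point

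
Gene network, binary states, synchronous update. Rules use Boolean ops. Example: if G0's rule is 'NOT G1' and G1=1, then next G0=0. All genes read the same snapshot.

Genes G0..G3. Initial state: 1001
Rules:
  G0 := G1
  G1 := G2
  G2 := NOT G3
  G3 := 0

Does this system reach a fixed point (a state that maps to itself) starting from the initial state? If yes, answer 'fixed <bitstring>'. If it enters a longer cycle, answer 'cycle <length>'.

Answer: fixed 1110

Derivation:
Step 0: 1001
Step 1: G0=G1=0 G1=G2=0 G2=NOT G3=NOT 1=0 G3=0(const) -> 0000
Step 2: G0=G1=0 G1=G2=0 G2=NOT G3=NOT 0=1 G3=0(const) -> 0010
Step 3: G0=G1=0 G1=G2=1 G2=NOT G3=NOT 0=1 G3=0(const) -> 0110
Step 4: G0=G1=1 G1=G2=1 G2=NOT G3=NOT 0=1 G3=0(const) -> 1110
Step 5: G0=G1=1 G1=G2=1 G2=NOT G3=NOT 0=1 G3=0(const) -> 1110
Fixed point reached at step 4: 1110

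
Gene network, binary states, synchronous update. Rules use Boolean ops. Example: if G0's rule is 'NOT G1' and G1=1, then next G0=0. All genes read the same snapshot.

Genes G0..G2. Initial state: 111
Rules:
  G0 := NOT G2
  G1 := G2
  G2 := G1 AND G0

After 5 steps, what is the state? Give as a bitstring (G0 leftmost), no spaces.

Step 1: G0=NOT G2=NOT 1=0 G1=G2=1 G2=G1&G0=1&1=1 -> 011
Step 2: G0=NOT G2=NOT 1=0 G1=G2=1 G2=G1&G0=1&0=0 -> 010
Step 3: G0=NOT G2=NOT 0=1 G1=G2=0 G2=G1&G0=1&0=0 -> 100
Step 4: G0=NOT G2=NOT 0=1 G1=G2=0 G2=G1&G0=0&1=0 -> 100
Step 5: G0=NOT G2=NOT 0=1 G1=G2=0 G2=G1&G0=0&1=0 -> 100

100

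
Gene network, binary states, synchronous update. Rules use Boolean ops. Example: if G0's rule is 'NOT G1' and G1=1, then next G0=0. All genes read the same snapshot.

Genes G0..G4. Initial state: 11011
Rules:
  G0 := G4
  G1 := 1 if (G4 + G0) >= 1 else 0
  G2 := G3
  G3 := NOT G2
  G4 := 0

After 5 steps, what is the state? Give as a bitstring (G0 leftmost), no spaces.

Step 1: G0=G4=1 G1=(1+1>=1)=1 G2=G3=1 G3=NOT G2=NOT 0=1 G4=0(const) -> 11110
Step 2: G0=G4=0 G1=(0+1>=1)=1 G2=G3=1 G3=NOT G2=NOT 1=0 G4=0(const) -> 01100
Step 3: G0=G4=0 G1=(0+0>=1)=0 G2=G3=0 G3=NOT G2=NOT 1=0 G4=0(const) -> 00000
Step 4: G0=G4=0 G1=(0+0>=1)=0 G2=G3=0 G3=NOT G2=NOT 0=1 G4=0(const) -> 00010
Step 5: G0=G4=0 G1=(0+0>=1)=0 G2=G3=1 G3=NOT G2=NOT 0=1 G4=0(const) -> 00110

00110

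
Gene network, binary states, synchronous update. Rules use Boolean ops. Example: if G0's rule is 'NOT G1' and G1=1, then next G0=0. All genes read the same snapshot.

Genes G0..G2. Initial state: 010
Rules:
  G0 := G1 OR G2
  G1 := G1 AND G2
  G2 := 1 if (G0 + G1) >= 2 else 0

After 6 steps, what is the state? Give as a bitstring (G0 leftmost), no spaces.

Step 1: G0=G1|G2=1|0=1 G1=G1&G2=1&0=0 G2=(0+1>=2)=0 -> 100
Step 2: G0=G1|G2=0|0=0 G1=G1&G2=0&0=0 G2=(1+0>=2)=0 -> 000
Step 3: G0=G1|G2=0|0=0 G1=G1&G2=0&0=0 G2=(0+0>=2)=0 -> 000
Step 4: G0=G1|G2=0|0=0 G1=G1&G2=0&0=0 G2=(0+0>=2)=0 -> 000
Step 5: G0=G1|G2=0|0=0 G1=G1&G2=0&0=0 G2=(0+0>=2)=0 -> 000
Step 6: G0=G1|G2=0|0=0 G1=G1&G2=0&0=0 G2=(0+0>=2)=0 -> 000

000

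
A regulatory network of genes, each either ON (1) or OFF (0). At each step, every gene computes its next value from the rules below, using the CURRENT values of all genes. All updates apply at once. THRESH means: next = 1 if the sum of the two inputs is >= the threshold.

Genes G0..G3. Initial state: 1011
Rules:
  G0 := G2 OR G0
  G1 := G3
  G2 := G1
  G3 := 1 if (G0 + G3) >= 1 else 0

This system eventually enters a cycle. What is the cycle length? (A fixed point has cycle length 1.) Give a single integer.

Step 0: 1011
Step 1: G0=G2|G0=1|1=1 G1=G3=1 G2=G1=0 G3=(1+1>=1)=1 -> 1101
Step 2: G0=G2|G0=0|1=1 G1=G3=1 G2=G1=1 G3=(1+1>=1)=1 -> 1111
Step 3: G0=G2|G0=1|1=1 G1=G3=1 G2=G1=1 G3=(1+1>=1)=1 -> 1111
State from step 3 equals state from step 2 -> cycle length 1

Answer: 1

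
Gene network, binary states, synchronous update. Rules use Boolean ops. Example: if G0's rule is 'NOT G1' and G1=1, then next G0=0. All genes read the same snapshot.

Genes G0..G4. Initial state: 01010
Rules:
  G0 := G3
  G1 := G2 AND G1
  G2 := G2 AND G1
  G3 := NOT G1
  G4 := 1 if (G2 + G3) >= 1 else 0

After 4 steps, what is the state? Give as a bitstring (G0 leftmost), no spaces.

Step 1: G0=G3=1 G1=G2&G1=0&1=0 G2=G2&G1=0&1=0 G3=NOT G1=NOT 1=0 G4=(0+1>=1)=1 -> 10001
Step 2: G0=G3=0 G1=G2&G1=0&0=0 G2=G2&G1=0&0=0 G3=NOT G1=NOT 0=1 G4=(0+0>=1)=0 -> 00010
Step 3: G0=G3=1 G1=G2&G1=0&0=0 G2=G2&G1=0&0=0 G3=NOT G1=NOT 0=1 G4=(0+1>=1)=1 -> 10011
Step 4: G0=G3=1 G1=G2&G1=0&0=0 G2=G2&G1=0&0=0 G3=NOT G1=NOT 0=1 G4=(0+1>=1)=1 -> 10011

10011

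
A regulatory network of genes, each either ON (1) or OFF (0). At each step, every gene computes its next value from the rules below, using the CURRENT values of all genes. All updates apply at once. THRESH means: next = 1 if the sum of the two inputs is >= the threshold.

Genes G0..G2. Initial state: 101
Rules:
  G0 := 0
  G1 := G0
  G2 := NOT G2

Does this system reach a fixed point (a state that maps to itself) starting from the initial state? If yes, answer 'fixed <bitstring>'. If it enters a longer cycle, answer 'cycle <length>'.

Answer: cycle 2

Derivation:
Step 0: 101
Step 1: G0=0(const) G1=G0=1 G2=NOT G2=NOT 1=0 -> 010
Step 2: G0=0(const) G1=G0=0 G2=NOT G2=NOT 0=1 -> 001
Step 3: G0=0(const) G1=G0=0 G2=NOT G2=NOT 1=0 -> 000
Step 4: G0=0(const) G1=G0=0 G2=NOT G2=NOT 0=1 -> 001
Cycle of length 2 starting at step 2 -> no fixed point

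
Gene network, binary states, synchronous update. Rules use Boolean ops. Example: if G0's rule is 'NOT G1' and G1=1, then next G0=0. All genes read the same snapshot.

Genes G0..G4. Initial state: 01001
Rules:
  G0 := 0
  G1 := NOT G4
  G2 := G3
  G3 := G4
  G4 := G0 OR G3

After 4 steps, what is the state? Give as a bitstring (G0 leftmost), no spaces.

Step 1: G0=0(const) G1=NOT G4=NOT 1=0 G2=G3=0 G3=G4=1 G4=G0|G3=0|0=0 -> 00010
Step 2: G0=0(const) G1=NOT G4=NOT 0=1 G2=G3=1 G3=G4=0 G4=G0|G3=0|1=1 -> 01101
Step 3: G0=0(const) G1=NOT G4=NOT 1=0 G2=G3=0 G3=G4=1 G4=G0|G3=0|0=0 -> 00010
Step 4: G0=0(const) G1=NOT G4=NOT 0=1 G2=G3=1 G3=G4=0 G4=G0|G3=0|1=1 -> 01101

01101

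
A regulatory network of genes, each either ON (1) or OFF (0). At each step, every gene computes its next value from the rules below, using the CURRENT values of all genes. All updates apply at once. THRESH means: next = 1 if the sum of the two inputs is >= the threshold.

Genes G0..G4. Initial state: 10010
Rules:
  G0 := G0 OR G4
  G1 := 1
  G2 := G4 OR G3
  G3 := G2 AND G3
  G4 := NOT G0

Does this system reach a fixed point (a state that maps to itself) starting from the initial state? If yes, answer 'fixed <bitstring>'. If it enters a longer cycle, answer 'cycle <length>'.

Answer: fixed 11000

Derivation:
Step 0: 10010
Step 1: G0=G0|G4=1|0=1 G1=1(const) G2=G4|G3=0|1=1 G3=G2&G3=0&1=0 G4=NOT G0=NOT 1=0 -> 11100
Step 2: G0=G0|G4=1|0=1 G1=1(const) G2=G4|G3=0|0=0 G3=G2&G3=1&0=0 G4=NOT G0=NOT 1=0 -> 11000
Step 3: G0=G0|G4=1|0=1 G1=1(const) G2=G4|G3=0|0=0 G3=G2&G3=0&0=0 G4=NOT G0=NOT 1=0 -> 11000
Fixed point reached at step 2: 11000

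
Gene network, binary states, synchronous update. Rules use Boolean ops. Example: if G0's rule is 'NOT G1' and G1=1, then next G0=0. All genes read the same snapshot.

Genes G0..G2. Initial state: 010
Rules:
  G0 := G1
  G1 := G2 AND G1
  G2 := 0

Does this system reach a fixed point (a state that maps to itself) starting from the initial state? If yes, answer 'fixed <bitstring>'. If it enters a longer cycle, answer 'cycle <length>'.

Step 0: 010
Step 1: G0=G1=1 G1=G2&G1=0&1=0 G2=0(const) -> 100
Step 2: G0=G1=0 G1=G2&G1=0&0=0 G2=0(const) -> 000
Step 3: G0=G1=0 G1=G2&G1=0&0=0 G2=0(const) -> 000
Fixed point reached at step 2: 000

Answer: fixed 000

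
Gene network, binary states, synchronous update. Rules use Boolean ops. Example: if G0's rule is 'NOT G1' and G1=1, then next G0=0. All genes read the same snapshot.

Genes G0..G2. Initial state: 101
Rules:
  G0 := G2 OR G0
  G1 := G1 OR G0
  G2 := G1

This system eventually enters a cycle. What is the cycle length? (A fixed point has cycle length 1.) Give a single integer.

Answer: 1

Derivation:
Step 0: 101
Step 1: G0=G2|G0=1|1=1 G1=G1|G0=0|1=1 G2=G1=0 -> 110
Step 2: G0=G2|G0=0|1=1 G1=G1|G0=1|1=1 G2=G1=1 -> 111
Step 3: G0=G2|G0=1|1=1 G1=G1|G0=1|1=1 G2=G1=1 -> 111
State from step 3 equals state from step 2 -> cycle length 1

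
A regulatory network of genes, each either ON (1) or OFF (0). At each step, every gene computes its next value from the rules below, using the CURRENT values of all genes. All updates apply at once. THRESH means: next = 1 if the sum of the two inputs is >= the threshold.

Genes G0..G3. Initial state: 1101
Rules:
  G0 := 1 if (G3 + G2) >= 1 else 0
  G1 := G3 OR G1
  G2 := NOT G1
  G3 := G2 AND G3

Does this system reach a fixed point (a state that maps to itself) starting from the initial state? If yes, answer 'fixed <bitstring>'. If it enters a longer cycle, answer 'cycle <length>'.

Answer: fixed 0100

Derivation:
Step 0: 1101
Step 1: G0=(1+0>=1)=1 G1=G3|G1=1|1=1 G2=NOT G1=NOT 1=0 G3=G2&G3=0&1=0 -> 1100
Step 2: G0=(0+0>=1)=0 G1=G3|G1=0|1=1 G2=NOT G1=NOT 1=0 G3=G2&G3=0&0=0 -> 0100
Step 3: G0=(0+0>=1)=0 G1=G3|G1=0|1=1 G2=NOT G1=NOT 1=0 G3=G2&G3=0&0=0 -> 0100
Fixed point reached at step 2: 0100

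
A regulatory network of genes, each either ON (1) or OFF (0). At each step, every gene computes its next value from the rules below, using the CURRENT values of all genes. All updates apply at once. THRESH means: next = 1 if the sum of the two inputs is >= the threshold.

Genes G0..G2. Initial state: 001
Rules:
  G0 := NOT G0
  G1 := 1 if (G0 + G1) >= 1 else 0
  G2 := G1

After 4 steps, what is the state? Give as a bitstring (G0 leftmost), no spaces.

Step 1: G0=NOT G0=NOT 0=1 G1=(0+0>=1)=0 G2=G1=0 -> 100
Step 2: G0=NOT G0=NOT 1=0 G1=(1+0>=1)=1 G2=G1=0 -> 010
Step 3: G0=NOT G0=NOT 0=1 G1=(0+1>=1)=1 G2=G1=1 -> 111
Step 4: G0=NOT G0=NOT 1=0 G1=(1+1>=1)=1 G2=G1=1 -> 011

011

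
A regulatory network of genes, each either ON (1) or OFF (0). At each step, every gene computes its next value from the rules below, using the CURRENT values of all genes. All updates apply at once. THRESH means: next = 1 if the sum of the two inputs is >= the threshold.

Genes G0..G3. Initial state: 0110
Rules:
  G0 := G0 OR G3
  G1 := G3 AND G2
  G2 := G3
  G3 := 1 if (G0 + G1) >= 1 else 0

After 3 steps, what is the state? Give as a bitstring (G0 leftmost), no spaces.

Step 1: G0=G0|G3=0|0=0 G1=G3&G2=0&1=0 G2=G3=0 G3=(0+1>=1)=1 -> 0001
Step 2: G0=G0|G3=0|1=1 G1=G3&G2=1&0=0 G2=G3=1 G3=(0+0>=1)=0 -> 1010
Step 3: G0=G0|G3=1|0=1 G1=G3&G2=0&1=0 G2=G3=0 G3=(1+0>=1)=1 -> 1001

1001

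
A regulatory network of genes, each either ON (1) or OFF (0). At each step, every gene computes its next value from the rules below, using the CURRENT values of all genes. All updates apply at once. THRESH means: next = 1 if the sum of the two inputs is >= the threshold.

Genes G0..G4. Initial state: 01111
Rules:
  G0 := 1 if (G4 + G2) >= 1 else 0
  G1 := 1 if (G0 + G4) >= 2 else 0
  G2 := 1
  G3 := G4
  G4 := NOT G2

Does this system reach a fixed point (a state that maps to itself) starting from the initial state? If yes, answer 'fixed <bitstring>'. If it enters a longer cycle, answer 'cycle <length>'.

Step 0: 01111
Step 1: G0=(1+1>=1)=1 G1=(0+1>=2)=0 G2=1(const) G3=G4=1 G4=NOT G2=NOT 1=0 -> 10110
Step 2: G0=(0+1>=1)=1 G1=(1+0>=2)=0 G2=1(const) G3=G4=0 G4=NOT G2=NOT 1=0 -> 10100
Step 3: G0=(0+1>=1)=1 G1=(1+0>=2)=0 G2=1(const) G3=G4=0 G4=NOT G2=NOT 1=0 -> 10100
Fixed point reached at step 2: 10100

Answer: fixed 10100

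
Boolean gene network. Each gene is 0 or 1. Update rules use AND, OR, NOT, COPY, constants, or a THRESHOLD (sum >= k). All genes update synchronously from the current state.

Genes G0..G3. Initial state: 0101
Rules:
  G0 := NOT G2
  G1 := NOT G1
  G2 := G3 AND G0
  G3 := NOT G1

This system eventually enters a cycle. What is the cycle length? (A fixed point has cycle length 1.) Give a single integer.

Answer: 4

Derivation:
Step 0: 0101
Step 1: G0=NOT G2=NOT 0=1 G1=NOT G1=NOT 1=0 G2=G3&G0=1&0=0 G3=NOT G1=NOT 1=0 -> 1000
Step 2: G0=NOT G2=NOT 0=1 G1=NOT G1=NOT 0=1 G2=G3&G0=0&1=0 G3=NOT G1=NOT 0=1 -> 1101
Step 3: G0=NOT G2=NOT 0=1 G1=NOT G1=NOT 1=0 G2=G3&G0=1&1=1 G3=NOT G1=NOT 1=0 -> 1010
Step 4: G0=NOT G2=NOT 1=0 G1=NOT G1=NOT 0=1 G2=G3&G0=0&1=0 G3=NOT G1=NOT 0=1 -> 0101
State from step 4 equals state from step 0 -> cycle length 4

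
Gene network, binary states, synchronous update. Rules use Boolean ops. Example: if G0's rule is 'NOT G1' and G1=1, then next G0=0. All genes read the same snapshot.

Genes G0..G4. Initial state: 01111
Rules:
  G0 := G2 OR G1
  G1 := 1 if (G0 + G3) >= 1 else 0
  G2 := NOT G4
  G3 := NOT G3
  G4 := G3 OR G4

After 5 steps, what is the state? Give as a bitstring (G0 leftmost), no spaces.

Step 1: G0=G2|G1=1|1=1 G1=(0+1>=1)=1 G2=NOT G4=NOT 1=0 G3=NOT G3=NOT 1=0 G4=G3|G4=1|1=1 -> 11001
Step 2: G0=G2|G1=0|1=1 G1=(1+0>=1)=1 G2=NOT G4=NOT 1=0 G3=NOT G3=NOT 0=1 G4=G3|G4=0|1=1 -> 11011
Step 3: G0=G2|G1=0|1=1 G1=(1+1>=1)=1 G2=NOT G4=NOT 1=0 G3=NOT G3=NOT 1=0 G4=G3|G4=1|1=1 -> 11001
Step 4: G0=G2|G1=0|1=1 G1=(1+0>=1)=1 G2=NOT G4=NOT 1=0 G3=NOT G3=NOT 0=1 G4=G3|G4=0|1=1 -> 11011
Step 5: G0=G2|G1=0|1=1 G1=(1+1>=1)=1 G2=NOT G4=NOT 1=0 G3=NOT G3=NOT 1=0 G4=G3|G4=1|1=1 -> 11001

11001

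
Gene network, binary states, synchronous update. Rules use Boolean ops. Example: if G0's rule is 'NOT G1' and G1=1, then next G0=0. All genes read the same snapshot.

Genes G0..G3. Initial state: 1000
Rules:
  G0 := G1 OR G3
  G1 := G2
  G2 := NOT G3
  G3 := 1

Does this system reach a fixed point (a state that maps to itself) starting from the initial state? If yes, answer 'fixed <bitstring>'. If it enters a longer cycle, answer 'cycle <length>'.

Step 0: 1000
Step 1: G0=G1|G3=0|0=0 G1=G2=0 G2=NOT G3=NOT 0=1 G3=1(const) -> 0011
Step 2: G0=G1|G3=0|1=1 G1=G2=1 G2=NOT G3=NOT 1=0 G3=1(const) -> 1101
Step 3: G0=G1|G3=1|1=1 G1=G2=0 G2=NOT G3=NOT 1=0 G3=1(const) -> 1001
Step 4: G0=G1|G3=0|1=1 G1=G2=0 G2=NOT G3=NOT 1=0 G3=1(const) -> 1001
Fixed point reached at step 3: 1001

Answer: fixed 1001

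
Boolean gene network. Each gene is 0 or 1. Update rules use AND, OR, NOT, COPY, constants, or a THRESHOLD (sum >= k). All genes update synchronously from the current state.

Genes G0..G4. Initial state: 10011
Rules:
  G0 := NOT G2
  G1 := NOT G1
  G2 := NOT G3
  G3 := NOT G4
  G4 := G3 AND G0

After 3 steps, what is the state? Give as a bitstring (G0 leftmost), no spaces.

Step 1: G0=NOT G2=NOT 0=1 G1=NOT G1=NOT 0=1 G2=NOT G3=NOT 1=0 G3=NOT G4=NOT 1=0 G4=G3&G0=1&1=1 -> 11001
Step 2: G0=NOT G2=NOT 0=1 G1=NOT G1=NOT 1=0 G2=NOT G3=NOT 0=1 G3=NOT G4=NOT 1=0 G4=G3&G0=0&1=0 -> 10100
Step 3: G0=NOT G2=NOT 1=0 G1=NOT G1=NOT 0=1 G2=NOT G3=NOT 0=1 G3=NOT G4=NOT 0=1 G4=G3&G0=0&1=0 -> 01110

01110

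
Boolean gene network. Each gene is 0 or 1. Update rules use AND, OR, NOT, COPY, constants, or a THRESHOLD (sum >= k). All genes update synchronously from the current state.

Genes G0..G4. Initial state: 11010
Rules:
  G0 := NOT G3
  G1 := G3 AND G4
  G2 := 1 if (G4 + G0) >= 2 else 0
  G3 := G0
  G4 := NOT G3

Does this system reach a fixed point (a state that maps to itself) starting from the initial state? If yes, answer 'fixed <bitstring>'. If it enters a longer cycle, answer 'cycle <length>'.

Step 0: 11010
Step 1: G0=NOT G3=NOT 1=0 G1=G3&G4=1&0=0 G2=(0+1>=2)=0 G3=G0=1 G4=NOT G3=NOT 1=0 -> 00010
Step 2: G0=NOT G3=NOT 1=0 G1=G3&G4=1&0=0 G2=(0+0>=2)=0 G3=G0=0 G4=NOT G3=NOT 1=0 -> 00000
Step 3: G0=NOT G3=NOT 0=1 G1=G3&G4=0&0=0 G2=(0+0>=2)=0 G3=G0=0 G4=NOT G3=NOT 0=1 -> 10001
Step 4: G0=NOT G3=NOT 0=1 G1=G3&G4=0&1=0 G2=(1+1>=2)=1 G3=G0=1 G4=NOT G3=NOT 0=1 -> 10111
Step 5: G0=NOT G3=NOT 1=0 G1=G3&G4=1&1=1 G2=(1+1>=2)=1 G3=G0=1 G4=NOT G3=NOT 1=0 -> 01110
Step 6: G0=NOT G3=NOT 1=0 G1=G3&G4=1&0=0 G2=(0+0>=2)=0 G3=G0=0 G4=NOT G3=NOT 1=0 -> 00000
Cycle of length 4 starting at step 2 -> no fixed point

Answer: cycle 4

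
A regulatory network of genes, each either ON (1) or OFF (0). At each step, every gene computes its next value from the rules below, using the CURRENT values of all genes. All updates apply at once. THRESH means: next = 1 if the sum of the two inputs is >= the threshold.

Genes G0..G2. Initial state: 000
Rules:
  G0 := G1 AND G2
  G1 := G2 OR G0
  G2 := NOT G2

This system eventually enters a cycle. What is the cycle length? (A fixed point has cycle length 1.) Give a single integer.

Step 0: 000
Step 1: G0=G1&G2=0&0=0 G1=G2|G0=0|0=0 G2=NOT G2=NOT 0=1 -> 001
Step 2: G0=G1&G2=0&1=0 G1=G2|G0=1|0=1 G2=NOT G2=NOT 1=0 -> 010
Step 3: G0=G1&G2=1&0=0 G1=G2|G0=0|0=0 G2=NOT G2=NOT 0=1 -> 001
State from step 3 equals state from step 1 -> cycle length 2

Answer: 2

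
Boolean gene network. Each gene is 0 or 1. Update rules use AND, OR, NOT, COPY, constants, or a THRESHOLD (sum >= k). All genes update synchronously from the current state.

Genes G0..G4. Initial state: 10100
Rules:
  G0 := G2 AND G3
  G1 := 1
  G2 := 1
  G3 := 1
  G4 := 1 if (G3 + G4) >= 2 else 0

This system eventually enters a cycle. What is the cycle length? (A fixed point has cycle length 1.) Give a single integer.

Step 0: 10100
Step 1: G0=G2&G3=1&0=0 G1=1(const) G2=1(const) G3=1(const) G4=(0+0>=2)=0 -> 01110
Step 2: G0=G2&G3=1&1=1 G1=1(const) G2=1(const) G3=1(const) G4=(1+0>=2)=0 -> 11110
Step 3: G0=G2&G3=1&1=1 G1=1(const) G2=1(const) G3=1(const) G4=(1+0>=2)=0 -> 11110
State from step 3 equals state from step 2 -> cycle length 1

Answer: 1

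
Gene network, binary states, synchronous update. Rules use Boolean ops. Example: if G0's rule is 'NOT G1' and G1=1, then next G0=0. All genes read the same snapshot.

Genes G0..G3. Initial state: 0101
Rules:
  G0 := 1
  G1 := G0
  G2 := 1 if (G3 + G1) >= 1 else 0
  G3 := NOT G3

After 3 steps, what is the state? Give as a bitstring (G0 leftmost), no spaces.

Step 1: G0=1(const) G1=G0=0 G2=(1+1>=1)=1 G3=NOT G3=NOT 1=0 -> 1010
Step 2: G0=1(const) G1=G0=1 G2=(0+0>=1)=0 G3=NOT G3=NOT 0=1 -> 1101
Step 3: G0=1(const) G1=G0=1 G2=(1+1>=1)=1 G3=NOT G3=NOT 1=0 -> 1110

1110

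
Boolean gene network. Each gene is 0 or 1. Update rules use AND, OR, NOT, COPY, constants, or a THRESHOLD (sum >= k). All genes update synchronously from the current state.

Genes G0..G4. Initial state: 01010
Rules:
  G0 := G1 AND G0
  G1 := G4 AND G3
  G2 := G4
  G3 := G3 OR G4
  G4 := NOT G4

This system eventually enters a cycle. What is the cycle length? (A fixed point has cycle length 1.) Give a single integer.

Step 0: 01010
Step 1: G0=G1&G0=1&0=0 G1=G4&G3=0&1=0 G2=G4=0 G3=G3|G4=1|0=1 G4=NOT G4=NOT 0=1 -> 00011
Step 2: G0=G1&G0=0&0=0 G1=G4&G3=1&1=1 G2=G4=1 G3=G3|G4=1|1=1 G4=NOT G4=NOT 1=0 -> 01110
Step 3: G0=G1&G0=1&0=0 G1=G4&G3=0&1=0 G2=G4=0 G3=G3|G4=1|0=1 G4=NOT G4=NOT 0=1 -> 00011
State from step 3 equals state from step 1 -> cycle length 2

Answer: 2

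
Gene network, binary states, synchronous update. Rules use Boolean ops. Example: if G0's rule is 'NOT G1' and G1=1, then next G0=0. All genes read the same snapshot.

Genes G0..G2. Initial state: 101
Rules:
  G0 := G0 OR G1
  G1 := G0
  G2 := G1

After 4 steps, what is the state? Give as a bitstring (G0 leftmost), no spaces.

Step 1: G0=G0|G1=1|0=1 G1=G0=1 G2=G1=0 -> 110
Step 2: G0=G0|G1=1|1=1 G1=G0=1 G2=G1=1 -> 111
Step 3: G0=G0|G1=1|1=1 G1=G0=1 G2=G1=1 -> 111
Step 4: G0=G0|G1=1|1=1 G1=G0=1 G2=G1=1 -> 111

111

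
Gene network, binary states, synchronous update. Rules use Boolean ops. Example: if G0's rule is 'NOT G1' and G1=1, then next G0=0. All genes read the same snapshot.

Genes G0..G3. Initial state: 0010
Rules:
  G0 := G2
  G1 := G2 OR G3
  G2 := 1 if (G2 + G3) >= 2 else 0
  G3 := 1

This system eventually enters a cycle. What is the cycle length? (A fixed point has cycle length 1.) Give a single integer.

Answer: 1

Derivation:
Step 0: 0010
Step 1: G0=G2=1 G1=G2|G3=1|0=1 G2=(1+0>=2)=0 G3=1(const) -> 1101
Step 2: G0=G2=0 G1=G2|G3=0|1=1 G2=(0+1>=2)=0 G3=1(const) -> 0101
Step 3: G0=G2=0 G1=G2|G3=0|1=1 G2=(0+1>=2)=0 G3=1(const) -> 0101
State from step 3 equals state from step 2 -> cycle length 1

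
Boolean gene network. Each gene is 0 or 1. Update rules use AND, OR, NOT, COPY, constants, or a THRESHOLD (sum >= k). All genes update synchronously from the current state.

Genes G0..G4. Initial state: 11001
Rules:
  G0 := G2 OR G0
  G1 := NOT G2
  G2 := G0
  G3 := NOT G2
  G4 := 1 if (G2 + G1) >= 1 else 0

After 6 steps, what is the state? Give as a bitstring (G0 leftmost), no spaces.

Step 1: G0=G2|G0=0|1=1 G1=NOT G2=NOT 0=1 G2=G0=1 G3=NOT G2=NOT 0=1 G4=(0+1>=1)=1 -> 11111
Step 2: G0=G2|G0=1|1=1 G1=NOT G2=NOT 1=0 G2=G0=1 G3=NOT G2=NOT 1=0 G4=(1+1>=1)=1 -> 10101
Step 3: G0=G2|G0=1|1=1 G1=NOT G2=NOT 1=0 G2=G0=1 G3=NOT G2=NOT 1=0 G4=(1+0>=1)=1 -> 10101
Step 4: G0=G2|G0=1|1=1 G1=NOT G2=NOT 1=0 G2=G0=1 G3=NOT G2=NOT 1=0 G4=(1+0>=1)=1 -> 10101
Step 5: G0=G2|G0=1|1=1 G1=NOT G2=NOT 1=0 G2=G0=1 G3=NOT G2=NOT 1=0 G4=(1+0>=1)=1 -> 10101
Step 6: G0=G2|G0=1|1=1 G1=NOT G2=NOT 1=0 G2=G0=1 G3=NOT G2=NOT 1=0 G4=(1+0>=1)=1 -> 10101

10101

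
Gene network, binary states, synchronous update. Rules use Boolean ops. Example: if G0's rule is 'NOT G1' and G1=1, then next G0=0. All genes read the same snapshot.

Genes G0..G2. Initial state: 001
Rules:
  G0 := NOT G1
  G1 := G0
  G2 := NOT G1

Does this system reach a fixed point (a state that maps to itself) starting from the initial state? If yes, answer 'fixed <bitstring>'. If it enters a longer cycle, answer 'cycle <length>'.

Step 0: 001
Step 1: G0=NOT G1=NOT 0=1 G1=G0=0 G2=NOT G1=NOT 0=1 -> 101
Step 2: G0=NOT G1=NOT 0=1 G1=G0=1 G2=NOT G1=NOT 0=1 -> 111
Step 3: G0=NOT G1=NOT 1=0 G1=G0=1 G2=NOT G1=NOT 1=0 -> 010
Step 4: G0=NOT G1=NOT 1=0 G1=G0=0 G2=NOT G1=NOT 1=0 -> 000
Step 5: G0=NOT G1=NOT 0=1 G1=G0=0 G2=NOT G1=NOT 0=1 -> 101
Cycle of length 4 starting at step 1 -> no fixed point

Answer: cycle 4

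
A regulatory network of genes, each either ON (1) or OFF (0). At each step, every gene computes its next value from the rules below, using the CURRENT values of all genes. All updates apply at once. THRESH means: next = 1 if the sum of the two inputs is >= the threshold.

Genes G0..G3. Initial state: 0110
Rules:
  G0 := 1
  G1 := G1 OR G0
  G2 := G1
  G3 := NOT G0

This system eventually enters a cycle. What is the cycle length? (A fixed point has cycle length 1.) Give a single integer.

Step 0: 0110
Step 1: G0=1(const) G1=G1|G0=1|0=1 G2=G1=1 G3=NOT G0=NOT 0=1 -> 1111
Step 2: G0=1(const) G1=G1|G0=1|1=1 G2=G1=1 G3=NOT G0=NOT 1=0 -> 1110
Step 3: G0=1(const) G1=G1|G0=1|1=1 G2=G1=1 G3=NOT G0=NOT 1=0 -> 1110
State from step 3 equals state from step 2 -> cycle length 1

Answer: 1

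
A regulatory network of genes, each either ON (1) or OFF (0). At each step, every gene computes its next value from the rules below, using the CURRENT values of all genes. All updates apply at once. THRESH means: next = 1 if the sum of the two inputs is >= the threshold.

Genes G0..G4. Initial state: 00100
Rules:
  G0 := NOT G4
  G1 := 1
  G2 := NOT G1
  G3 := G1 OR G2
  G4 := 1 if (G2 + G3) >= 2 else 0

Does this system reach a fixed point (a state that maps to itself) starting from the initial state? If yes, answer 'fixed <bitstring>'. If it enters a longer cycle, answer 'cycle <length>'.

Answer: fixed 11010

Derivation:
Step 0: 00100
Step 1: G0=NOT G4=NOT 0=1 G1=1(const) G2=NOT G1=NOT 0=1 G3=G1|G2=0|1=1 G4=(1+0>=2)=0 -> 11110
Step 2: G0=NOT G4=NOT 0=1 G1=1(const) G2=NOT G1=NOT 1=0 G3=G1|G2=1|1=1 G4=(1+1>=2)=1 -> 11011
Step 3: G0=NOT G4=NOT 1=0 G1=1(const) G2=NOT G1=NOT 1=0 G3=G1|G2=1|0=1 G4=(0+1>=2)=0 -> 01010
Step 4: G0=NOT G4=NOT 0=1 G1=1(const) G2=NOT G1=NOT 1=0 G3=G1|G2=1|0=1 G4=(0+1>=2)=0 -> 11010
Step 5: G0=NOT G4=NOT 0=1 G1=1(const) G2=NOT G1=NOT 1=0 G3=G1|G2=1|0=1 G4=(0+1>=2)=0 -> 11010
Fixed point reached at step 4: 11010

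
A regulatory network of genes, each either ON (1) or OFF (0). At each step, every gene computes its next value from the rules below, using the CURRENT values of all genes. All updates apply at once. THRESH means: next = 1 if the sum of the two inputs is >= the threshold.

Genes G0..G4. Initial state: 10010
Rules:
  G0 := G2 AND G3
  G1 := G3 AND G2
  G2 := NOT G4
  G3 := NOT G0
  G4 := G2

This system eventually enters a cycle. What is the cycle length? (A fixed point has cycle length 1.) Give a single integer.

Step 0: 10010
Step 1: G0=G2&G3=0&1=0 G1=G3&G2=1&0=0 G2=NOT G4=NOT 0=1 G3=NOT G0=NOT 1=0 G4=G2=0 -> 00100
Step 2: G0=G2&G3=1&0=0 G1=G3&G2=0&1=0 G2=NOT G4=NOT 0=1 G3=NOT G0=NOT 0=1 G4=G2=1 -> 00111
Step 3: G0=G2&G3=1&1=1 G1=G3&G2=1&1=1 G2=NOT G4=NOT 1=0 G3=NOT G0=NOT 0=1 G4=G2=1 -> 11011
Step 4: G0=G2&G3=0&1=0 G1=G3&G2=1&0=0 G2=NOT G4=NOT 1=0 G3=NOT G0=NOT 1=0 G4=G2=0 -> 00000
Step 5: G0=G2&G3=0&0=0 G1=G3&G2=0&0=0 G2=NOT G4=NOT 0=1 G3=NOT G0=NOT 0=1 G4=G2=0 -> 00110
Step 6: G0=G2&G3=1&1=1 G1=G3&G2=1&1=1 G2=NOT G4=NOT 0=1 G3=NOT G0=NOT 0=1 G4=G2=1 -> 11111
Step 7: G0=G2&G3=1&1=1 G1=G3&G2=1&1=1 G2=NOT G4=NOT 1=0 G3=NOT G0=NOT 1=0 G4=G2=1 -> 11001
Step 8: G0=G2&G3=0&0=0 G1=G3&G2=0&0=0 G2=NOT G4=NOT 1=0 G3=NOT G0=NOT 1=0 G4=G2=0 -> 00000
State from step 8 equals state from step 4 -> cycle length 4

Answer: 4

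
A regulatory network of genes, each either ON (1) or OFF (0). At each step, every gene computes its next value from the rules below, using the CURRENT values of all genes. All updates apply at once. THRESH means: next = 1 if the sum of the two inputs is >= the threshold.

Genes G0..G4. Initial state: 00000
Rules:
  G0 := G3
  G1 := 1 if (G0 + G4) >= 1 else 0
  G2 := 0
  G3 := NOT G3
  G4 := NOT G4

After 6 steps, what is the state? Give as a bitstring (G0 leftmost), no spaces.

Step 1: G0=G3=0 G1=(0+0>=1)=0 G2=0(const) G3=NOT G3=NOT 0=1 G4=NOT G4=NOT 0=1 -> 00011
Step 2: G0=G3=1 G1=(0+1>=1)=1 G2=0(const) G3=NOT G3=NOT 1=0 G4=NOT G4=NOT 1=0 -> 11000
Step 3: G0=G3=0 G1=(1+0>=1)=1 G2=0(const) G3=NOT G3=NOT 0=1 G4=NOT G4=NOT 0=1 -> 01011
Step 4: G0=G3=1 G1=(0+1>=1)=1 G2=0(const) G3=NOT G3=NOT 1=0 G4=NOT G4=NOT 1=0 -> 11000
Step 5: G0=G3=0 G1=(1+0>=1)=1 G2=0(const) G3=NOT G3=NOT 0=1 G4=NOT G4=NOT 0=1 -> 01011
Step 6: G0=G3=1 G1=(0+1>=1)=1 G2=0(const) G3=NOT G3=NOT 1=0 G4=NOT G4=NOT 1=0 -> 11000

11000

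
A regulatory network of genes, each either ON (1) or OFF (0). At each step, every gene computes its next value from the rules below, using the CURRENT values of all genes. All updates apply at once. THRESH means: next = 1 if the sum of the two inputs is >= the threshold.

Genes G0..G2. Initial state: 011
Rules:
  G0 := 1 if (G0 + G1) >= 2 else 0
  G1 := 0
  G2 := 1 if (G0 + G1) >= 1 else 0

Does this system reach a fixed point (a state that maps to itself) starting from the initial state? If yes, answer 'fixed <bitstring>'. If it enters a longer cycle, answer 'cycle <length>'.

Answer: fixed 000

Derivation:
Step 0: 011
Step 1: G0=(0+1>=2)=0 G1=0(const) G2=(0+1>=1)=1 -> 001
Step 2: G0=(0+0>=2)=0 G1=0(const) G2=(0+0>=1)=0 -> 000
Step 3: G0=(0+0>=2)=0 G1=0(const) G2=(0+0>=1)=0 -> 000
Fixed point reached at step 2: 000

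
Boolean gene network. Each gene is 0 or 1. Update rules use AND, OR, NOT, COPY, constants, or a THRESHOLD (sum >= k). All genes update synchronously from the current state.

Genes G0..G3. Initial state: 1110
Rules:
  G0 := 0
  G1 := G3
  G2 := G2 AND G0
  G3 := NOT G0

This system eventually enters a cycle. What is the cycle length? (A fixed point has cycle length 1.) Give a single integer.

Answer: 1

Derivation:
Step 0: 1110
Step 1: G0=0(const) G1=G3=0 G2=G2&G0=1&1=1 G3=NOT G0=NOT 1=0 -> 0010
Step 2: G0=0(const) G1=G3=0 G2=G2&G0=1&0=0 G3=NOT G0=NOT 0=1 -> 0001
Step 3: G0=0(const) G1=G3=1 G2=G2&G0=0&0=0 G3=NOT G0=NOT 0=1 -> 0101
Step 4: G0=0(const) G1=G3=1 G2=G2&G0=0&0=0 G3=NOT G0=NOT 0=1 -> 0101
State from step 4 equals state from step 3 -> cycle length 1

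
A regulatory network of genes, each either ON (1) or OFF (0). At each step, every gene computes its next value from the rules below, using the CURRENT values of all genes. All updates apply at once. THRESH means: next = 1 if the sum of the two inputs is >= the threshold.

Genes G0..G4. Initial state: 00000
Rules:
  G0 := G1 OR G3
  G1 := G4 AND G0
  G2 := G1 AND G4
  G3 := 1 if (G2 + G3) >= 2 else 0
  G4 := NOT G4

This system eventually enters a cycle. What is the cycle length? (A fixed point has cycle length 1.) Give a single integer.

Answer: 2

Derivation:
Step 0: 00000
Step 1: G0=G1|G3=0|0=0 G1=G4&G0=0&0=0 G2=G1&G4=0&0=0 G3=(0+0>=2)=0 G4=NOT G4=NOT 0=1 -> 00001
Step 2: G0=G1|G3=0|0=0 G1=G4&G0=1&0=0 G2=G1&G4=0&1=0 G3=(0+0>=2)=0 G4=NOT G4=NOT 1=0 -> 00000
State from step 2 equals state from step 0 -> cycle length 2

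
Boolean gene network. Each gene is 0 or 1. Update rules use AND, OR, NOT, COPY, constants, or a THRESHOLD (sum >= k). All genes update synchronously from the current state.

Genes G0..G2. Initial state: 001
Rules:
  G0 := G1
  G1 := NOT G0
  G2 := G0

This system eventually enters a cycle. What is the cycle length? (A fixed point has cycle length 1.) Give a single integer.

Step 0: 001
Step 1: G0=G1=0 G1=NOT G0=NOT 0=1 G2=G0=0 -> 010
Step 2: G0=G1=1 G1=NOT G0=NOT 0=1 G2=G0=0 -> 110
Step 3: G0=G1=1 G1=NOT G0=NOT 1=0 G2=G0=1 -> 101
Step 4: G0=G1=0 G1=NOT G0=NOT 1=0 G2=G0=1 -> 001
State from step 4 equals state from step 0 -> cycle length 4

Answer: 4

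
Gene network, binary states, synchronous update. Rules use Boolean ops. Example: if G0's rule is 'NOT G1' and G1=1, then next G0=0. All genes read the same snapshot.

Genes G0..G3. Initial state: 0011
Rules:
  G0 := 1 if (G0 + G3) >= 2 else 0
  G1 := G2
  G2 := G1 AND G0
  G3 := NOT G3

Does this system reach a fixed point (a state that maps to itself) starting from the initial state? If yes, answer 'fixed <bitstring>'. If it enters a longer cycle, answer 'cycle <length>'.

Step 0: 0011
Step 1: G0=(0+1>=2)=0 G1=G2=1 G2=G1&G0=0&0=0 G3=NOT G3=NOT 1=0 -> 0100
Step 2: G0=(0+0>=2)=0 G1=G2=0 G2=G1&G0=1&0=0 G3=NOT G3=NOT 0=1 -> 0001
Step 3: G0=(0+1>=2)=0 G1=G2=0 G2=G1&G0=0&0=0 G3=NOT G3=NOT 1=0 -> 0000
Step 4: G0=(0+0>=2)=0 G1=G2=0 G2=G1&G0=0&0=0 G3=NOT G3=NOT 0=1 -> 0001
Cycle of length 2 starting at step 2 -> no fixed point

Answer: cycle 2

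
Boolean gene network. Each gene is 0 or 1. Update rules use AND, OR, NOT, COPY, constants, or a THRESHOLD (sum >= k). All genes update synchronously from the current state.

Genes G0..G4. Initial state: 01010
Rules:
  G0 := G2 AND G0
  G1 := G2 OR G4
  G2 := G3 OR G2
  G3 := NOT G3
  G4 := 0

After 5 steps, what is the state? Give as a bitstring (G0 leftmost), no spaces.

Step 1: G0=G2&G0=0&0=0 G1=G2|G4=0|0=0 G2=G3|G2=1|0=1 G3=NOT G3=NOT 1=0 G4=0(const) -> 00100
Step 2: G0=G2&G0=1&0=0 G1=G2|G4=1|0=1 G2=G3|G2=0|1=1 G3=NOT G3=NOT 0=1 G4=0(const) -> 01110
Step 3: G0=G2&G0=1&0=0 G1=G2|G4=1|0=1 G2=G3|G2=1|1=1 G3=NOT G3=NOT 1=0 G4=0(const) -> 01100
Step 4: G0=G2&G0=1&0=0 G1=G2|G4=1|0=1 G2=G3|G2=0|1=1 G3=NOT G3=NOT 0=1 G4=0(const) -> 01110
Step 5: G0=G2&G0=1&0=0 G1=G2|G4=1|0=1 G2=G3|G2=1|1=1 G3=NOT G3=NOT 1=0 G4=0(const) -> 01100

01100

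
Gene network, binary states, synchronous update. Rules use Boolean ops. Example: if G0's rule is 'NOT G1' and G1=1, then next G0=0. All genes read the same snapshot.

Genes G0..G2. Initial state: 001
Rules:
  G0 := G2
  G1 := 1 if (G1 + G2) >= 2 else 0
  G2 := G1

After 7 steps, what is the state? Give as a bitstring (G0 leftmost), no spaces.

Step 1: G0=G2=1 G1=(0+1>=2)=0 G2=G1=0 -> 100
Step 2: G0=G2=0 G1=(0+0>=2)=0 G2=G1=0 -> 000
Step 3: G0=G2=0 G1=(0+0>=2)=0 G2=G1=0 -> 000
Step 4: G0=G2=0 G1=(0+0>=2)=0 G2=G1=0 -> 000
Step 5: G0=G2=0 G1=(0+0>=2)=0 G2=G1=0 -> 000
Step 6: G0=G2=0 G1=(0+0>=2)=0 G2=G1=0 -> 000
Step 7: G0=G2=0 G1=(0+0>=2)=0 G2=G1=0 -> 000

000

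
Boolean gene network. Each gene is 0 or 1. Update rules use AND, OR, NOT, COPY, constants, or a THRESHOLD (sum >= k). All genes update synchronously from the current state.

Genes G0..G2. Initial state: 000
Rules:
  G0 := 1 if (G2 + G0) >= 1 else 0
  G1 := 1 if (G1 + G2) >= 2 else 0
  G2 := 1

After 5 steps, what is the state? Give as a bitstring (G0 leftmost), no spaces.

Step 1: G0=(0+0>=1)=0 G1=(0+0>=2)=0 G2=1(const) -> 001
Step 2: G0=(1+0>=1)=1 G1=(0+1>=2)=0 G2=1(const) -> 101
Step 3: G0=(1+1>=1)=1 G1=(0+1>=2)=0 G2=1(const) -> 101
Step 4: G0=(1+1>=1)=1 G1=(0+1>=2)=0 G2=1(const) -> 101
Step 5: G0=(1+1>=1)=1 G1=(0+1>=2)=0 G2=1(const) -> 101

101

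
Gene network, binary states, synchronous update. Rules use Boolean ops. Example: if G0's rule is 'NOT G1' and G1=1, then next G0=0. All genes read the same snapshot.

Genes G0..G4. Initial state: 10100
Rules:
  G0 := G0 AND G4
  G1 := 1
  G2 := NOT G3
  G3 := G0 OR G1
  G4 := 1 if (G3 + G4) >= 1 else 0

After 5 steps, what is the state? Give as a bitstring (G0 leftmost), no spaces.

Step 1: G0=G0&G4=1&0=0 G1=1(const) G2=NOT G3=NOT 0=1 G3=G0|G1=1|0=1 G4=(0+0>=1)=0 -> 01110
Step 2: G0=G0&G4=0&0=0 G1=1(const) G2=NOT G3=NOT 1=0 G3=G0|G1=0|1=1 G4=(1+0>=1)=1 -> 01011
Step 3: G0=G0&G4=0&1=0 G1=1(const) G2=NOT G3=NOT 1=0 G3=G0|G1=0|1=1 G4=(1+1>=1)=1 -> 01011
Step 4: G0=G0&G4=0&1=0 G1=1(const) G2=NOT G3=NOT 1=0 G3=G0|G1=0|1=1 G4=(1+1>=1)=1 -> 01011
Step 5: G0=G0&G4=0&1=0 G1=1(const) G2=NOT G3=NOT 1=0 G3=G0|G1=0|1=1 G4=(1+1>=1)=1 -> 01011

01011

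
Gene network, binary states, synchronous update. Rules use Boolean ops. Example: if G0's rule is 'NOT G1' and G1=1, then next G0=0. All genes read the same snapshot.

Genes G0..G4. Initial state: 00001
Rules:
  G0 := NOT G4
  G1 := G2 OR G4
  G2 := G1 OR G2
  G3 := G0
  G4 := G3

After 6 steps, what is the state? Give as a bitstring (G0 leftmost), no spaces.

Step 1: G0=NOT G4=NOT 1=0 G1=G2|G4=0|1=1 G2=G1|G2=0|0=0 G3=G0=0 G4=G3=0 -> 01000
Step 2: G0=NOT G4=NOT 0=1 G1=G2|G4=0|0=0 G2=G1|G2=1|0=1 G3=G0=0 G4=G3=0 -> 10100
Step 3: G0=NOT G4=NOT 0=1 G1=G2|G4=1|0=1 G2=G1|G2=0|1=1 G3=G0=1 G4=G3=0 -> 11110
Step 4: G0=NOT G4=NOT 0=1 G1=G2|G4=1|0=1 G2=G1|G2=1|1=1 G3=G0=1 G4=G3=1 -> 11111
Step 5: G0=NOT G4=NOT 1=0 G1=G2|G4=1|1=1 G2=G1|G2=1|1=1 G3=G0=1 G4=G3=1 -> 01111
Step 6: G0=NOT G4=NOT 1=0 G1=G2|G4=1|1=1 G2=G1|G2=1|1=1 G3=G0=0 G4=G3=1 -> 01101

01101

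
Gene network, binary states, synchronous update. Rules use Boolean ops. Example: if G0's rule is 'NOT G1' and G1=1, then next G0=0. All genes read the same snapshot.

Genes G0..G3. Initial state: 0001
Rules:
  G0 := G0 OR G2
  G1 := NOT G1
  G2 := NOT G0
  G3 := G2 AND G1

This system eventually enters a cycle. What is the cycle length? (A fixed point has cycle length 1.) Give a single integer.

Answer: 2

Derivation:
Step 0: 0001
Step 1: G0=G0|G2=0|0=0 G1=NOT G1=NOT 0=1 G2=NOT G0=NOT 0=1 G3=G2&G1=0&0=0 -> 0110
Step 2: G0=G0|G2=0|1=1 G1=NOT G1=NOT 1=0 G2=NOT G0=NOT 0=1 G3=G2&G1=1&1=1 -> 1011
Step 3: G0=G0|G2=1|1=1 G1=NOT G1=NOT 0=1 G2=NOT G0=NOT 1=0 G3=G2&G1=1&0=0 -> 1100
Step 4: G0=G0|G2=1|0=1 G1=NOT G1=NOT 1=0 G2=NOT G0=NOT 1=0 G3=G2&G1=0&1=0 -> 1000
Step 5: G0=G0|G2=1|0=1 G1=NOT G1=NOT 0=1 G2=NOT G0=NOT 1=0 G3=G2&G1=0&0=0 -> 1100
State from step 5 equals state from step 3 -> cycle length 2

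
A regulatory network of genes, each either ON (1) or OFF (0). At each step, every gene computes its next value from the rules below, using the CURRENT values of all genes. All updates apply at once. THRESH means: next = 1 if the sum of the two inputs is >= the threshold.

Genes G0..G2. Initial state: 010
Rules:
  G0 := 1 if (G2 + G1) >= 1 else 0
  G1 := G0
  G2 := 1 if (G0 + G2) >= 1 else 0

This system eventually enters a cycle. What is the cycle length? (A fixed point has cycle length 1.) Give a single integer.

Answer: 1

Derivation:
Step 0: 010
Step 1: G0=(0+1>=1)=1 G1=G0=0 G2=(0+0>=1)=0 -> 100
Step 2: G0=(0+0>=1)=0 G1=G0=1 G2=(1+0>=1)=1 -> 011
Step 3: G0=(1+1>=1)=1 G1=G0=0 G2=(0+1>=1)=1 -> 101
Step 4: G0=(1+0>=1)=1 G1=G0=1 G2=(1+1>=1)=1 -> 111
Step 5: G0=(1+1>=1)=1 G1=G0=1 G2=(1+1>=1)=1 -> 111
State from step 5 equals state from step 4 -> cycle length 1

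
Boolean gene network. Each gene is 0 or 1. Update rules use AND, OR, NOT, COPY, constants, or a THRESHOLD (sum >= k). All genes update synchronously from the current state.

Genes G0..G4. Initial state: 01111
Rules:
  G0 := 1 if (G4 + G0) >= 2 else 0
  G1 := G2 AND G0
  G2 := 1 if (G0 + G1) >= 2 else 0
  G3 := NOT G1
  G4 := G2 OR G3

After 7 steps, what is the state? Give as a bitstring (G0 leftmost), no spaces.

Step 1: G0=(1+0>=2)=0 G1=G2&G0=1&0=0 G2=(0+1>=2)=0 G3=NOT G1=NOT 1=0 G4=G2|G3=1|1=1 -> 00001
Step 2: G0=(1+0>=2)=0 G1=G2&G0=0&0=0 G2=(0+0>=2)=0 G3=NOT G1=NOT 0=1 G4=G2|G3=0|0=0 -> 00010
Step 3: G0=(0+0>=2)=0 G1=G2&G0=0&0=0 G2=(0+0>=2)=0 G3=NOT G1=NOT 0=1 G4=G2|G3=0|1=1 -> 00011
Step 4: G0=(1+0>=2)=0 G1=G2&G0=0&0=0 G2=(0+0>=2)=0 G3=NOT G1=NOT 0=1 G4=G2|G3=0|1=1 -> 00011
Step 5: G0=(1+0>=2)=0 G1=G2&G0=0&0=0 G2=(0+0>=2)=0 G3=NOT G1=NOT 0=1 G4=G2|G3=0|1=1 -> 00011
Step 6: G0=(1+0>=2)=0 G1=G2&G0=0&0=0 G2=(0+0>=2)=0 G3=NOT G1=NOT 0=1 G4=G2|G3=0|1=1 -> 00011
Step 7: G0=(1+0>=2)=0 G1=G2&G0=0&0=0 G2=(0+0>=2)=0 G3=NOT G1=NOT 0=1 G4=G2|G3=0|1=1 -> 00011

00011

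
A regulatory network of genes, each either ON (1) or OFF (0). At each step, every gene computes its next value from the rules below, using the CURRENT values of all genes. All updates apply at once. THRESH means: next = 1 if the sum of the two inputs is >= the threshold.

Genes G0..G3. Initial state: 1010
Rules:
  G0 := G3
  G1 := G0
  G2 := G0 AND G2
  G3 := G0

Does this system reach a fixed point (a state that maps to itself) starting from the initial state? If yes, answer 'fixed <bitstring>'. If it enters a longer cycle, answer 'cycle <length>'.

Answer: cycle 2

Derivation:
Step 0: 1010
Step 1: G0=G3=0 G1=G0=1 G2=G0&G2=1&1=1 G3=G0=1 -> 0111
Step 2: G0=G3=1 G1=G0=0 G2=G0&G2=0&1=0 G3=G0=0 -> 1000
Step 3: G0=G3=0 G1=G0=1 G2=G0&G2=1&0=0 G3=G0=1 -> 0101
Step 4: G0=G3=1 G1=G0=0 G2=G0&G2=0&0=0 G3=G0=0 -> 1000
Cycle of length 2 starting at step 2 -> no fixed point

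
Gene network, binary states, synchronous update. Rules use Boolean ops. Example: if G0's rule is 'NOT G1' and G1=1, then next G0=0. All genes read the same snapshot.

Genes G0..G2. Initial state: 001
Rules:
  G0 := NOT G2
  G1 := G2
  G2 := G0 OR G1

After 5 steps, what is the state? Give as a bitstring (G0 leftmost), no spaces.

Step 1: G0=NOT G2=NOT 1=0 G1=G2=1 G2=G0|G1=0|0=0 -> 010
Step 2: G0=NOT G2=NOT 0=1 G1=G2=0 G2=G0|G1=0|1=1 -> 101
Step 3: G0=NOT G2=NOT 1=0 G1=G2=1 G2=G0|G1=1|0=1 -> 011
Step 4: G0=NOT G2=NOT 1=0 G1=G2=1 G2=G0|G1=0|1=1 -> 011
Step 5: G0=NOT G2=NOT 1=0 G1=G2=1 G2=G0|G1=0|1=1 -> 011

011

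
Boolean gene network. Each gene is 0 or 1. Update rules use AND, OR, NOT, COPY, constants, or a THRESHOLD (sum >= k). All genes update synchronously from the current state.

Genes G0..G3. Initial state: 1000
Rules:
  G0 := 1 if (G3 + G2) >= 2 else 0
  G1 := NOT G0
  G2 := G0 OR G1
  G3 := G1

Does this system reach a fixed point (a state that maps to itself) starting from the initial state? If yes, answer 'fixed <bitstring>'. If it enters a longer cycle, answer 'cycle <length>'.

Step 0: 1000
Step 1: G0=(0+0>=2)=0 G1=NOT G0=NOT 1=0 G2=G0|G1=1|0=1 G3=G1=0 -> 0010
Step 2: G0=(0+1>=2)=0 G1=NOT G0=NOT 0=1 G2=G0|G1=0|0=0 G3=G1=0 -> 0100
Step 3: G0=(0+0>=2)=0 G1=NOT G0=NOT 0=1 G2=G0|G1=0|1=1 G3=G1=1 -> 0111
Step 4: G0=(1+1>=2)=1 G1=NOT G0=NOT 0=1 G2=G0|G1=0|1=1 G3=G1=1 -> 1111
Step 5: G0=(1+1>=2)=1 G1=NOT G0=NOT 1=0 G2=G0|G1=1|1=1 G3=G1=1 -> 1011
Step 6: G0=(1+1>=2)=1 G1=NOT G0=NOT 1=0 G2=G0|G1=1|0=1 G3=G1=0 -> 1010
Step 7: G0=(0+1>=2)=0 G1=NOT G0=NOT 1=0 G2=G0|G1=1|0=1 G3=G1=0 -> 0010
Cycle of length 6 starting at step 1 -> no fixed point

Answer: cycle 6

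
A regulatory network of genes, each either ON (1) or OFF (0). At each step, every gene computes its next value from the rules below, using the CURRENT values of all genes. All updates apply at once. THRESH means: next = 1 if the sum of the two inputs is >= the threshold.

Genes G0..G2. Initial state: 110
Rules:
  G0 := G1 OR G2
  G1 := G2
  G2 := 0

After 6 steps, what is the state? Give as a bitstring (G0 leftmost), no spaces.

Step 1: G0=G1|G2=1|0=1 G1=G2=0 G2=0(const) -> 100
Step 2: G0=G1|G2=0|0=0 G1=G2=0 G2=0(const) -> 000
Step 3: G0=G1|G2=0|0=0 G1=G2=0 G2=0(const) -> 000
Step 4: G0=G1|G2=0|0=0 G1=G2=0 G2=0(const) -> 000
Step 5: G0=G1|G2=0|0=0 G1=G2=0 G2=0(const) -> 000
Step 6: G0=G1|G2=0|0=0 G1=G2=0 G2=0(const) -> 000

000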